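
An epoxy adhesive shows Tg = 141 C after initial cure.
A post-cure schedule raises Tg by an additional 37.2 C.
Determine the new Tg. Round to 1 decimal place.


New Tg = 141 + 37.2
= 178.2 C

178.2


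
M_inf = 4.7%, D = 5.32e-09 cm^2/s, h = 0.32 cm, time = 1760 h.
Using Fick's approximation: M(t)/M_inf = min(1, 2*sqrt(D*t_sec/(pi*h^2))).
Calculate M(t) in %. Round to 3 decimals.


t = 6336000 s
ratio = min(1, 2*sqrt(5.32e-09*6336000/(pi*0.1024)))
= 0.647394
M(t) = 4.7 * 0.647394 = 3.043%

3.043


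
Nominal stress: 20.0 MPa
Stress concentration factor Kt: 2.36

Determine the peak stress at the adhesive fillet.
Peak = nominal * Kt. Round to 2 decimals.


Peak stress = 20.0 * 2.36
= 47.20 MPa

47.20


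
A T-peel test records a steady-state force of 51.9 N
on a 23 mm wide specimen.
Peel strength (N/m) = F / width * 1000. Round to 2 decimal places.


Peel strength = 51.9 / 23 * 1000
= 2256.52 N/m

2256.52


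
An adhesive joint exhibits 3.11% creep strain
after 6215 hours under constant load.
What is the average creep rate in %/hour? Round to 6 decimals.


Creep rate = strain / time
= 3.11 / 6215
= 0.000500 %/h

0.000500


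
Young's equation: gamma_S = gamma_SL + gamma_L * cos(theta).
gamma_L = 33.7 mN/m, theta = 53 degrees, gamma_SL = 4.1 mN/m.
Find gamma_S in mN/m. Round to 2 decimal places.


cos(53 deg) = 0.601815
gamma_S = 4.1 + 33.7 * 0.601815
= 24.38 mN/m

24.38


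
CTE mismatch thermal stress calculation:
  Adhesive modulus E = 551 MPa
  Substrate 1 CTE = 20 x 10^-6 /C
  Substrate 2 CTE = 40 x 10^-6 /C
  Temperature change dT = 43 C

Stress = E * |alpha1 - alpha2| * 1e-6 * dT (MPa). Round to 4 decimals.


delta_alpha = |20 - 40| = 20 x 10^-6/C
Stress = 551 * 20e-6 * 43
= 0.4739 MPa

0.4739


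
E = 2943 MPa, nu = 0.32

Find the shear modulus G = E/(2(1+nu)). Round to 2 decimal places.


G = 2943 / (2 * 1.32)
= 1114.77 MPa

1114.77


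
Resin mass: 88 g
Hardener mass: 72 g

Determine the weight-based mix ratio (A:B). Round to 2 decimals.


Ratio = 88 / 72 = 1.22

1.22


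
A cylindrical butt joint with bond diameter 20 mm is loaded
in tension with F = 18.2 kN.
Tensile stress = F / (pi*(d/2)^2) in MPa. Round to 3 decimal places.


Area = pi * (20/2)^2 = 314.1593 mm^2
Stress = 18.2*1000 / 314.1593
= 57.932 MPa

57.932


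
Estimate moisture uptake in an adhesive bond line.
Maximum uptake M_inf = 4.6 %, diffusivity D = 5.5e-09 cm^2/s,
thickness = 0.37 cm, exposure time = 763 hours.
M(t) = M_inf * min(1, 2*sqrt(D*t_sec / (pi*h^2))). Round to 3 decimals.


Convert time: 763 h = 2746800 s
ratio = min(1, 2*sqrt(5.5e-09*2746800/(pi*0.37^2)))
= 0.374842
M(t) = 4.6 * 0.374842 = 1.724%

1.724


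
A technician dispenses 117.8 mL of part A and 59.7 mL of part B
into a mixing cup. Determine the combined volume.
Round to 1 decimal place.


Combined volume = 117.8 + 59.7
= 177.5 mL

177.5


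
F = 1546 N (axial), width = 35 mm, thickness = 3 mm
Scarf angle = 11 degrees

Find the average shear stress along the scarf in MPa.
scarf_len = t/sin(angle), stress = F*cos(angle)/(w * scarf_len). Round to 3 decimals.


scarf_len = 3/sin(11 deg) = 15.7225
cos(11 deg) = 0.981627
stress = 1546*0.981627/(35*15.7225) = 2.758 MPa

2.758


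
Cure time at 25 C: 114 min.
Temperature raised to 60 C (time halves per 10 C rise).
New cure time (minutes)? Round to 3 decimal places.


Acceleration factor = 2^(35/10) = 11.3137
New time = 114 / 11.3137 = 10.076 min

10.076


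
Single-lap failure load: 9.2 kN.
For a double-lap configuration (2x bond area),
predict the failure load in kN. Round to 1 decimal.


Failure load = 9.2 * 2 = 18.4 kN

18.4


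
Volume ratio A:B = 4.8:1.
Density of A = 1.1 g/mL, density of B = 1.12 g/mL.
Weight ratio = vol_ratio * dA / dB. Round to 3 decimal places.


Wt ratio = 4.8 * 1.1 / 1.12
= 4.714

4.714


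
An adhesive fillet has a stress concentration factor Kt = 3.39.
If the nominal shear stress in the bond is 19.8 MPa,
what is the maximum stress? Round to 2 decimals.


Max stress = 19.8 * 3.39 = 67.12 MPa

67.12


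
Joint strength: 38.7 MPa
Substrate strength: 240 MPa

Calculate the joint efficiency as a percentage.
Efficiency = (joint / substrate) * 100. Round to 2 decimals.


Efficiency = (38.7 / 240) * 100 = 16.13%

16.13


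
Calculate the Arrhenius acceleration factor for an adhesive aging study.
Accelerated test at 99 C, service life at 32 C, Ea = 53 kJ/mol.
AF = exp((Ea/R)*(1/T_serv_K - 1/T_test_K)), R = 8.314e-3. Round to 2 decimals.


T_test = 372.15 K, T_serv = 305.15 K
Ea/R = 53 / 0.008314 = 6374.79
AF = exp(6374.79 * (1/305.15 - 1/372.15))
= 42.99

42.99


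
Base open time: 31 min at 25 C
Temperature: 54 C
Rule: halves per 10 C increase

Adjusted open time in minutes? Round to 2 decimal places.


Acceleration = 2^((54-25)/10) = 7.4643
Open time = 31 / 7.4643 = 4.15 min

4.15


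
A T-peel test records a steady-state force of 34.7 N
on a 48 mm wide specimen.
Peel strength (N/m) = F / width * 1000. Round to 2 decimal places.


Peel strength = 34.7 / 48 * 1000
= 722.92 N/m

722.92


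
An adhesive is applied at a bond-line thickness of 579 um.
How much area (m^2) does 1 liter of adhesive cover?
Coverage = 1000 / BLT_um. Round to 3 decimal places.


Coverage = 1000 / 579 = 1.727 m^2

1.727


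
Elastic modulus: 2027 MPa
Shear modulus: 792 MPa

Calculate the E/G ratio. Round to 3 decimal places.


E / G = 2027 / 792 = 2.559

2.559


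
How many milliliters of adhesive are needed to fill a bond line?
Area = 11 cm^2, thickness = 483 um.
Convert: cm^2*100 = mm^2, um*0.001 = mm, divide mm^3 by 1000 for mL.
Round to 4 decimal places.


= (11 * 100) * (483 * 0.001) / 1000
= 0.5313 mL

0.5313


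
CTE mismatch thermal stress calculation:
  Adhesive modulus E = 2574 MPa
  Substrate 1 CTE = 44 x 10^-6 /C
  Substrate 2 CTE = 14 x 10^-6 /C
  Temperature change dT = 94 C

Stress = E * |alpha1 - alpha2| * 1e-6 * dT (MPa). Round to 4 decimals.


delta_alpha = |44 - 14| = 30 x 10^-6/C
Stress = 2574 * 30e-6 * 94
= 7.2587 MPa

7.2587


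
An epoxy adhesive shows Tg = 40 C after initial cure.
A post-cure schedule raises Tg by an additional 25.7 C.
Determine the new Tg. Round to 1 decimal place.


New Tg = 40 + 25.7
= 65.7 C

65.7


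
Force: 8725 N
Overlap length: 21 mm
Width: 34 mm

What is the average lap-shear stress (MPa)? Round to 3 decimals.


Average shear stress = F / (overlap * width)
= 8725 / (21 * 34)
= 12.220 MPa

12.220


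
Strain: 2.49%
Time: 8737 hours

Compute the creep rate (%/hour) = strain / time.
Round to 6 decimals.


Creep rate = 2.49 / 8737
= 0.000285 %/h

0.000285


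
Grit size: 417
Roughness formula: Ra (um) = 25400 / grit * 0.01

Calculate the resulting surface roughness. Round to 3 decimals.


Ra = 25400 / 417 * 0.01
= 0.609 um

0.609


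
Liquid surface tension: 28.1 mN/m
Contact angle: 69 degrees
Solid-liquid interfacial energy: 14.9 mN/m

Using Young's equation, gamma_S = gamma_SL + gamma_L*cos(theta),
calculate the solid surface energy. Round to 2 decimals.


gamma_S = 14.9 + 28.1 * cos(69)
= 24.97 mN/m

24.97


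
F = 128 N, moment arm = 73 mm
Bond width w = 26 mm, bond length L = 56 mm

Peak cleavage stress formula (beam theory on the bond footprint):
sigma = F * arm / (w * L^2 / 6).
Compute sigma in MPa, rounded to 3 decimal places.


sigma = (128 * 73) / (26 * 3136 / 6)
= 9344 * 6 / 81536
= 56064 / 81536
= 0.688 MPa

0.688


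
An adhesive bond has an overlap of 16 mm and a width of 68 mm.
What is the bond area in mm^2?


Bond area = overlap * width
= 16 * 68
= 1088 mm^2

1088


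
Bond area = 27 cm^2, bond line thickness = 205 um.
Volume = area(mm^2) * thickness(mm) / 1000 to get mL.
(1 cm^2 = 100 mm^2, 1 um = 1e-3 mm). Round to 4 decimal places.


area_mm2 = 27 * 100 = 2700
blt_mm = 205 * 1e-3 = 0.205
vol_mm3 = 2700 * 0.205 = 553.5
vol_mL = 553.5 / 1000 = 0.5535 mL

0.5535


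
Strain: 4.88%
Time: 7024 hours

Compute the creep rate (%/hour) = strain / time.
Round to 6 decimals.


Creep rate = 4.88 / 7024
= 0.000695 %/h

0.000695


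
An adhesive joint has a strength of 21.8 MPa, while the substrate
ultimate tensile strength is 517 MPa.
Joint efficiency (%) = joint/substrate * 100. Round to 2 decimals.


Efficiency = 21.8 / 517 * 100
= 4.22%

4.22


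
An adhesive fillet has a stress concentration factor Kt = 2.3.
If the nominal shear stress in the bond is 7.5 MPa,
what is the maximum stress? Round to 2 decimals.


Max stress = 7.5 * 2.3 = 17.25 MPa

17.25


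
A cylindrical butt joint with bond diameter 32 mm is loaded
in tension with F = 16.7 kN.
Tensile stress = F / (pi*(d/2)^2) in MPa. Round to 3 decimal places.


Area = pi * (32/2)^2 = 804.2477 mm^2
Stress = 16.7*1000 / 804.2477
= 20.765 MPa

20.765


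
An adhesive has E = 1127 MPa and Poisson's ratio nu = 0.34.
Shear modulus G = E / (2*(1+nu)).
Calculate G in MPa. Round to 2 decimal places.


G = 1127 / (2*(1+0.34))
= 1127 / 2.68
= 420.52 MPa

420.52


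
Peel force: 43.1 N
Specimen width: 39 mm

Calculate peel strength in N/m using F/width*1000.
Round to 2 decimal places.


Peel strength = 43.1 / 39 * 1000 = 1105.13 N/m

1105.13


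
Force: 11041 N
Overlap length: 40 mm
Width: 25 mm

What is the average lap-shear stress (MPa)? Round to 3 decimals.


Average shear stress = F / (overlap * width)
= 11041 / (40 * 25)
= 11.041 MPa

11.041


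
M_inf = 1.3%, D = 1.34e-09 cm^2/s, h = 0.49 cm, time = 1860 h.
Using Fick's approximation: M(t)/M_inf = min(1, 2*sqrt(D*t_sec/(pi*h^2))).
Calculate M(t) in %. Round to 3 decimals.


t = 6696000 s
ratio = min(1, 2*sqrt(1.34e-09*6696000/(pi*0.2401)))
= 0.218132
M(t) = 1.3 * 0.218132 = 0.284%

0.284


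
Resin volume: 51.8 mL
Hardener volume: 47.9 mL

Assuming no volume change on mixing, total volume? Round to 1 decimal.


V_total = 51.8 + 47.9 = 99.7 mL

99.7


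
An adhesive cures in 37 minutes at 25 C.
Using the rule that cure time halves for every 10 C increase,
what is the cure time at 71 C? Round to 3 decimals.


Factor = 2^((71 - 25) / 10) = 24.2515
Cure time = 37 / 24.2515
= 1.526 minutes

1.526


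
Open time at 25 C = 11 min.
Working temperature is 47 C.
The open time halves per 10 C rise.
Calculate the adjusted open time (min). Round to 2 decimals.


factor = 2^((47 - 25) / 10) = 4.5948
ot = 11 / 4.5948 = 2.39 min

2.39


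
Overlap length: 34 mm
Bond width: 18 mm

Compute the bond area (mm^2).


Bond area = 34 * 18 = 612 mm^2

612


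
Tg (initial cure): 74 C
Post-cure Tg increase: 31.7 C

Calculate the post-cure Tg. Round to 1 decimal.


Post-cure Tg = 74 + 31.7 = 105.7 C

105.7


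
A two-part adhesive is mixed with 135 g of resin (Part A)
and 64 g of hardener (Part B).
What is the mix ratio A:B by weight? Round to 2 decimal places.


Mix ratio = mass_A / mass_B
= 135 / 64
= 2.11

2.11


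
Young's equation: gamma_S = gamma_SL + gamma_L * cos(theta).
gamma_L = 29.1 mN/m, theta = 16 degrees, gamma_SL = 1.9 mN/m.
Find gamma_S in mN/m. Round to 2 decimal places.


cos(16 deg) = 0.961262
gamma_S = 1.9 + 29.1 * 0.961262
= 29.87 mN/m

29.87


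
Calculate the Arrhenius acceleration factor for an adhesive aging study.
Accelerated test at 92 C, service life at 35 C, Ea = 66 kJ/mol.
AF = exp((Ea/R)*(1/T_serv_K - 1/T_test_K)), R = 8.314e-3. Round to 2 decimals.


T_test = 365.15 K, T_serv = 308.15 K
Ea/R = 66 / 0.008314 = 7938.42
AF = exp(7938.42 * (1/308.15 - 1/365.15))
= 55.78

55.78


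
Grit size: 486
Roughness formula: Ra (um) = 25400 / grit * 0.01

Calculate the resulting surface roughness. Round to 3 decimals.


Ra = 25400 / 486 * 0.01
= 0.523 um

0.523


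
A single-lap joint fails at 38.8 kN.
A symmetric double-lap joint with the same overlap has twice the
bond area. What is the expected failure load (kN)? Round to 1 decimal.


Double-lap load = 2 * 38.8 = 77.6 kN

77.6


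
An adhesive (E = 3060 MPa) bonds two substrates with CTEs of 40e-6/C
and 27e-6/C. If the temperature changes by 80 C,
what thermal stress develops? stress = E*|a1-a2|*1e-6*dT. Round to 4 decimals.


Stress = 3060 * |40 - 27| * 1e-6 * 80
= 3.1824 MPa

3.1824


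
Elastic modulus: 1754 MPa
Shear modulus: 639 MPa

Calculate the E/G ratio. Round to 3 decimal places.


E / G = 1754 / 639 = 2.745

2.745


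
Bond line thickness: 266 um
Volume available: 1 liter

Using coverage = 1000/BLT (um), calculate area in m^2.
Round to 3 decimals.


1 L = 1e6 mm^3, thickness = 266 um = 0.266 mm
Area = 1e6 / 0.266 mm^2 = (1e6 / 0.266) / 1e6 m^2 = 1000 / 266 m^2
= 3.759 m^2

3.759


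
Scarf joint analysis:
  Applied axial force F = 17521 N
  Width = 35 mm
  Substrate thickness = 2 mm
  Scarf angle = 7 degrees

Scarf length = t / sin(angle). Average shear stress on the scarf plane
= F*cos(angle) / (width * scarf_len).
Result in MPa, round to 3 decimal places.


Scarf length = 2 / sin(7 deg) = 16.4110 mm
cos(7 deg) = 0.992546
Shear = 17521 * 0.992546 / (35 * 16.4110)
= 30.277 MPa

30.277


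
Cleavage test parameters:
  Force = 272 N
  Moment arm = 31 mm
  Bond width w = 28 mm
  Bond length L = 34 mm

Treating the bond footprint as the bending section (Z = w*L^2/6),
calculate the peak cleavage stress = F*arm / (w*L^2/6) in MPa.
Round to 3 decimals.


M = 272 * 31 = 8432 N*mm
Z = 28 * 34^2 / 6 = 32368 / 6 mm^3
sigma = M / Z = 6 * 8432 / 32368 = 50592 / 32368
= 1.563 MPa

1.563


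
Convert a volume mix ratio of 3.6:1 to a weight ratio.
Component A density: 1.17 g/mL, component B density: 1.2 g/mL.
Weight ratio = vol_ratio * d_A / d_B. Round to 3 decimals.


= 3.6 * 1.17 / 1.2 = 3.510

3.510


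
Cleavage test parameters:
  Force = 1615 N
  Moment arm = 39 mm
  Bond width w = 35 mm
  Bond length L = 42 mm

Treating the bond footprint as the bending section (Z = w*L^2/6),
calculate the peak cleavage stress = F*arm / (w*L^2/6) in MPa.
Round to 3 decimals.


M = 1615 * 39 = 62985 N*mm
Z = 35 * 42^2 / 6 = 61740 / 6 mm^3
sigma = M / Z = 6 * 62985 / 61740 = 377910 / 61740
= 6.121 MPa

6.121


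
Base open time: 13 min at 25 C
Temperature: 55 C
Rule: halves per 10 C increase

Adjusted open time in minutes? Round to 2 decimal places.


Acceleration = 2^((55-25)/10) = 8.0000
Open time = 13 / 8.0000 = 1.63 min

1.63


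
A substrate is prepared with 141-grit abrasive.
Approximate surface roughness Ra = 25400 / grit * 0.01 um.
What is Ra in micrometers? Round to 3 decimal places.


Ra = 25400 / 141 * 0.01 = 1.801 um

1.801


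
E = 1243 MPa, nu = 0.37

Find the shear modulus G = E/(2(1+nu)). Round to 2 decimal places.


G = 1243 / (2 * 1.37)
= 453.65 MPa

453.65


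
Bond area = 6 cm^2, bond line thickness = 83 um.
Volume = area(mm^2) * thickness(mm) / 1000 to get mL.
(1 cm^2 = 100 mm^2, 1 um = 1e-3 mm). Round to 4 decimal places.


area_mm2 = 6 * 100 = 600
blt_mm = 83 * 1e-3 = 0.083
vol_mm3 = 600 * 0.083 = 49.8
vol_mL = 49.8 / 1000 = 0.0498 mL

0.0498


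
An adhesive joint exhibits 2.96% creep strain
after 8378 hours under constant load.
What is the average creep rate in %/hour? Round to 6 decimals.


Creep rate = strain / time
= 2.96 / 8378
= 0.000353 %/h

0.000353


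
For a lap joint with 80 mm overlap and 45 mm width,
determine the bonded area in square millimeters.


Area = 80 * 45 = 3600 mm^2

3600


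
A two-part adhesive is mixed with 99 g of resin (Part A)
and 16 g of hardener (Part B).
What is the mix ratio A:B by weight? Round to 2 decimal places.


Mix ratio = mass_A / mass_B
= 99 / 16
= 6.19

6.19


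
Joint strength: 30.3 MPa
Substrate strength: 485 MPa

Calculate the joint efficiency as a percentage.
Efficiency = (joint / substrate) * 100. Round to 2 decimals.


Efficiency = (30.3 / 485) * 100 = 6.25%

6.25


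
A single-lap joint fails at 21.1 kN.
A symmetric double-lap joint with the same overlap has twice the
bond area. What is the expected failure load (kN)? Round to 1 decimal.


Double-lap load = 2 * 21.1 = 42.2 kN

42.2


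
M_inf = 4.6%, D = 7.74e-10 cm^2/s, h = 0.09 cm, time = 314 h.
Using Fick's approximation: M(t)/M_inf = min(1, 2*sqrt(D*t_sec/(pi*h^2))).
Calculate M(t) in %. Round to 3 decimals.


t = 1130400 s
ratio = min(1, 2*sqrt(7.74e-10*1130400/(pi*0.0081)))
= 0.370851
M(t) = 4.6 * 0.370851 = 1.706%

1.706


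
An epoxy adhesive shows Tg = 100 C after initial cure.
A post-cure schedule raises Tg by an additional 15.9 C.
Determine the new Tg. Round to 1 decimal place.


New Tg = 100 + 15.9
= 115.9 C

115.9


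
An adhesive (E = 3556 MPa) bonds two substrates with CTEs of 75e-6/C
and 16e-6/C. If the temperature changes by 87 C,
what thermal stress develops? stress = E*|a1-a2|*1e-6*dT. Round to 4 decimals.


Stress = 3556 * |75 - 16| * 1e-6 * 87
= 18.2529 MPa

18.2529


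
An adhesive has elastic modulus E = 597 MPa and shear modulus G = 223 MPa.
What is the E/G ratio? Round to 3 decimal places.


E/G = 597 / 223 = 2.677

2.677


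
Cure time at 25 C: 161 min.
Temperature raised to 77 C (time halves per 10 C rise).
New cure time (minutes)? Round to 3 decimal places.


Acceleration factor = 2^(52/10) = 36.7583
New time = 161 / 36.7583 = 4.380 min

4.380


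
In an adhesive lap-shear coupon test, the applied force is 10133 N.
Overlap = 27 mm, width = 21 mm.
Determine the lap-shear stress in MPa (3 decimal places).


stress = F / (overlap * width)
= 10133 / (27 * 21)
= 17.871 MPa

17.871


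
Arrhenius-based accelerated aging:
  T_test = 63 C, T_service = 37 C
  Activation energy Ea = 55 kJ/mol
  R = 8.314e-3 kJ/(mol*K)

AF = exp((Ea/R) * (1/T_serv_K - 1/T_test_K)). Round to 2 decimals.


T_test_K = 336.15, T_serv_K = 310.15
AF = exp((55/8.314e-3) * (1/310.15 - 1/336.15))
= 5.21

5.21


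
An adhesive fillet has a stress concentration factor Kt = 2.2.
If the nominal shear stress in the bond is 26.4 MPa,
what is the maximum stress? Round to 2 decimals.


Max stress = 26.4 * 2.2 = 58.08 MPa

58.08


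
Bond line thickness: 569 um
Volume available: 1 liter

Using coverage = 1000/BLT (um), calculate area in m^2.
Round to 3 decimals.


1 L = 1e6 mm^3, thickness = 569 um = 0.569 mm
Area = 1e6 / 0.569 mm^2 = (1e6 / 0.569) / 1e6 m^2 = 1000 / 569 m^2
= 1.757 m^2

1.757


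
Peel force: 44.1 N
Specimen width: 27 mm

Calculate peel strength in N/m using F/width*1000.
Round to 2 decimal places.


Peel strength = 44.1 / 27 * 1000 = 1633.33 N/m

1633.33


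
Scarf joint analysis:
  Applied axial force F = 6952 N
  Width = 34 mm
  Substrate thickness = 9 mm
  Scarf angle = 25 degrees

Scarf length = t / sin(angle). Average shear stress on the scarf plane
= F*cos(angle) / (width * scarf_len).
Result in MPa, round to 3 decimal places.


Scarf length = 9 / sin(25 deg) = 21.2958 mm
cos(25 deg) = 0.906308
Shear = 6952 * 0.906308 / (34 * 21.2958)
= 8.702 MPa

8.702


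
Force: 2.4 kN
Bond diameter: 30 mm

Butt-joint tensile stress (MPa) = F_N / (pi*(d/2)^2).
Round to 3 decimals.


F_N = 2.4 * 1000 = 2400.0 N
A = pi*(15.0)^2 = 706.8583 mm^2
stress = 2400.0 / 706.8583 = 3.395 MPa

3.395


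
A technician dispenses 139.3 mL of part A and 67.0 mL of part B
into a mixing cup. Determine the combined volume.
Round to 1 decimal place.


Combined volume = 139.3 + 67.0
= 206.3 mL

206.3


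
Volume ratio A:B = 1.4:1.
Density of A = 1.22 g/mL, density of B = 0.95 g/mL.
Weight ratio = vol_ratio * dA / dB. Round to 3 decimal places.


Wt ratio = 1.4 * 1.22 / 0.95
= 1.798

1.798


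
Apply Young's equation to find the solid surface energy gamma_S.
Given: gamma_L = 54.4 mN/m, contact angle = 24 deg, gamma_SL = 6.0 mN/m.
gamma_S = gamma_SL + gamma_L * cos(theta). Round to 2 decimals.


theta_rad = 24 * pi/180 = 0.418879
gamma_S = 6.0 + 54.4 * cos(0.418879)
= 55.70 mN/m

55.70


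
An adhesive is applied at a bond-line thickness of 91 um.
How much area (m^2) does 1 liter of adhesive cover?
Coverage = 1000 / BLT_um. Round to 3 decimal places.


Coverage = 1000 / 91 = 10.989 m^2

10.989


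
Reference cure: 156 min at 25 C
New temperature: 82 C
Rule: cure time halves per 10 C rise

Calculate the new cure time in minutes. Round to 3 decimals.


factor = 2^((82-25)/10) = 51.9842
t_new = 156 / 51.9842 = 3.001 min

3.001


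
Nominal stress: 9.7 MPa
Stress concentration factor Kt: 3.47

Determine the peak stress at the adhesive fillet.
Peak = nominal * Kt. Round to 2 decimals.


Peak stress = 9.7 * 3.47
= 33.66 MPa

33.66


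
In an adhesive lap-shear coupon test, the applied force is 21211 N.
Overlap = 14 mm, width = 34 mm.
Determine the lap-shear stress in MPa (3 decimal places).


stress = F / (overlap * width)
= 21211 / (14 * 34)
= 44.561 MPa

44.561


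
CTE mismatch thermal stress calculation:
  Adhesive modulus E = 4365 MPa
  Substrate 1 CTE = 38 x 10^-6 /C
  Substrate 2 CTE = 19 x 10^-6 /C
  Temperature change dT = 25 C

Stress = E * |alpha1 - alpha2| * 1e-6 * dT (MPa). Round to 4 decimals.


delta_alpha = |38 - 19| = 19 x 10^-6/C
Stress = 4365 * 19e-6 * 25
= 2.0734 MPa

2.0734


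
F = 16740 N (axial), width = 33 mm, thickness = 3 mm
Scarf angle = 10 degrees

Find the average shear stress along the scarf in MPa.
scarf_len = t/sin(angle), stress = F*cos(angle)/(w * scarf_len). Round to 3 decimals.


scarf_len = 3/sin(10 deg) = 17.2763
cos(10 deg) = 0.984808
stress = 16740*0.984808/(33*17.2763) = 28.916 MPa

28.916


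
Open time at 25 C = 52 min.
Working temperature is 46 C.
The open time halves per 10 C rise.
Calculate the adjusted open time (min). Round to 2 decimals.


factor = 2^((46 - 25) / 10) = 4.2871
ot = 52 / 4.2871 = 12.13 min

12.13


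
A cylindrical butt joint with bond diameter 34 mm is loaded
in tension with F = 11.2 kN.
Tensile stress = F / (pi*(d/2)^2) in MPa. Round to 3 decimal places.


Area = pi * (34/2)^2 = 907.9203 mm^2
Stress = 11.2*1000 / 907.9203
= 12.336 MPa

12.336


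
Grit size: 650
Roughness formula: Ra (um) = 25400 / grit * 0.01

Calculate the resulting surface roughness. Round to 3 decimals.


Ra = 25400 / 650 * 0.01
= 0.391 um

0.391


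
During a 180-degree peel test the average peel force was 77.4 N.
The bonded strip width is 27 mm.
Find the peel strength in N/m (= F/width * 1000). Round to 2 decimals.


Peel strength = F/width * 1000
= 77.4 / 27 * 1000
= 2866.67 N/m

2866.67


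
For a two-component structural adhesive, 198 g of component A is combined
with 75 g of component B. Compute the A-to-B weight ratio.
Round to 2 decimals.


Weight ratio A:B = 198 / 75
= 2.64

2.64


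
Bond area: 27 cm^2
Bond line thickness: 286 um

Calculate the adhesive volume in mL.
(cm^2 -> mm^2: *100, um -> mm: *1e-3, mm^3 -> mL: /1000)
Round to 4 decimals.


V = 27*100 * 286*1e-3 / 1000
= 0.7722 mL

0.7722


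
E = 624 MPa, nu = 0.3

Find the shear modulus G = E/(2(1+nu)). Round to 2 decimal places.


G = 624 / (2 * 1.30)
= 240.00 MPa

240.00


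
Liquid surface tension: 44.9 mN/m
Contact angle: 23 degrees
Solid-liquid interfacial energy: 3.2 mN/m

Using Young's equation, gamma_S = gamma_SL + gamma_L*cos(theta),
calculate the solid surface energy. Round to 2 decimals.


gamma_S = 3.2 + 44.9 * cos(23)
= 44.53 mN/m

44.53


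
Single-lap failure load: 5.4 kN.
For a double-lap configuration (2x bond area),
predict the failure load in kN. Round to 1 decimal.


Failure load = 5.4 * 2 = 10.8 kN

10.8


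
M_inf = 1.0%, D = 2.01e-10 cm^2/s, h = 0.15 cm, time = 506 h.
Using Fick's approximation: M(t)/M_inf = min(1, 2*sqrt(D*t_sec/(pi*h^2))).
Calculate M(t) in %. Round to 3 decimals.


t = 1821600 s
ratio = min(1, 2*sqrt(2.01e-10*1821600/(pi*0.0225)))
= 0.143942
M(t) = 1.0 * 0.143942 = 0.144%

0.144


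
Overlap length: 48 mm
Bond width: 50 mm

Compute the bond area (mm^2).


Bond area = 48 * 50 = 2400 mm^2

2400


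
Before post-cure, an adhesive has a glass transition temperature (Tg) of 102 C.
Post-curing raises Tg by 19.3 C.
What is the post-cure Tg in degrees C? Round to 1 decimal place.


Tg_post = Tg_base + delta_Tg
= 102 + 19.3
= 121.3 C

121.3


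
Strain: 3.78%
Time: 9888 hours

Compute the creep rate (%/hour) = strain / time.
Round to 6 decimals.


Creep rate = 3.78 / 9888
= 0.000382 %/h

0.000382


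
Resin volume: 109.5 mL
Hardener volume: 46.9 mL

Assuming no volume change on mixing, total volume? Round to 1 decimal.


V_total = 109.5 + 46.9 = 156.4 mL

156.4


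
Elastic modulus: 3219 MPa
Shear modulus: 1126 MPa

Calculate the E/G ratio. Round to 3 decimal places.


E / G = 3219 / 1126 = 2.859

2.859


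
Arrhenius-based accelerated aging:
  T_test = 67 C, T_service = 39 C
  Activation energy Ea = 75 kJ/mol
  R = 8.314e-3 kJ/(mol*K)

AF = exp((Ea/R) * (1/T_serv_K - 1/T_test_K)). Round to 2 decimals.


T_test_K = 340.15, T_serv_K = 312.15
AF = exp((75/8.314e-3) * (1/312.15 - 1/340.15))
= 10.79

10.79


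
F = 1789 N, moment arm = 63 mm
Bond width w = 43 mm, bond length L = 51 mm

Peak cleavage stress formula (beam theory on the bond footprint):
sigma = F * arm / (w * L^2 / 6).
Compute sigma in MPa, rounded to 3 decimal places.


sigma = (1789 * 63) / (43 * 2601 / 6)
= 112707 * 6 / 111843
= 676242 / 111843
= 6.046 MPa

6.046


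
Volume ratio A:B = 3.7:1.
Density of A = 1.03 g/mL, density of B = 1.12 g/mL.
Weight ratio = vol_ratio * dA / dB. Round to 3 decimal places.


Wt ratio = 3.7 * 1.03 / 1.12
= 3.403

3.403


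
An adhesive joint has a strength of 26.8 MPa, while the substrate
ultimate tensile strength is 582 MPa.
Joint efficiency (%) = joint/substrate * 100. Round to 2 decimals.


Efficiency = 26.8 / 582 * 100
= 4.60%

4.60


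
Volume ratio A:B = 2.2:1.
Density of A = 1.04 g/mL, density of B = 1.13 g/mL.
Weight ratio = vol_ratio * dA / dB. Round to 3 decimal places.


Wt ratio = 2.2 * 1.04 / 1.13
= 2.025

2.025


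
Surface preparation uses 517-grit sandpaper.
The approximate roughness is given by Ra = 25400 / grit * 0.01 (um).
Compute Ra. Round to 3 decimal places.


Ra = 25400 / 517 * 0.01
= 254 / 517
= 0.491 um

0.491


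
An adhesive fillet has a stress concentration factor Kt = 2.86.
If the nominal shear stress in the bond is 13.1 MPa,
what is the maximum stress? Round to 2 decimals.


Max stress = 13.1 * 2.86 = 37.47 MPa

37.47


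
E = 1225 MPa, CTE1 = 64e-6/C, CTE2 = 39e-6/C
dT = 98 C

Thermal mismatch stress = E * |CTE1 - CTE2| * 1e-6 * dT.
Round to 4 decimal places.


= 1225 * 25e-6 * 98
= 3.0013 MPa

3.0013


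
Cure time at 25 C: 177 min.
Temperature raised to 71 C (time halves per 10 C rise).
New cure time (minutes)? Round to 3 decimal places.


Acceleration factor = 2^(46/10) = 24.2515
New time = 177 / 24.2515 = 7.299 min

7.299


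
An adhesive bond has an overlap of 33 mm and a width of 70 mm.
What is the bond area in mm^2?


Bond area = overlap * width
= 33 * 70
= 2310 mm^2

2310


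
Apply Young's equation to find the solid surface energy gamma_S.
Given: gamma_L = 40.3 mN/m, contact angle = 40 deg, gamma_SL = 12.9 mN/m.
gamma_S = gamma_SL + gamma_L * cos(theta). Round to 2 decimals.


theta_rad = 40 * pi/180 = 0.698132
gamma_S = 12.9 + 40.3 * cos(0.698132)
= 43.77 mN/m

43.77


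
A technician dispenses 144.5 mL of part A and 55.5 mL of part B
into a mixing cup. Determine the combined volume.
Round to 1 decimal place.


Combined volume = 144.5 + 55.5
= 200.0 mL

200.0


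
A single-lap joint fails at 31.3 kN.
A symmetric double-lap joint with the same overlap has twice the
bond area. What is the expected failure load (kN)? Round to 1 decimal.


Double-lap load = 2 * 31.3 = 62.6 kN

62.6


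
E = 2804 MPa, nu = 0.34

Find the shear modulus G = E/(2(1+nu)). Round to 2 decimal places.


G = 2804 / (2 * 1.34)
= 1046.27 MPa

1046.27


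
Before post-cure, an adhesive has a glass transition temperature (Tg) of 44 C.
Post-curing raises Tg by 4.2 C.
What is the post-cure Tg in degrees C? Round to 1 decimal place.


Tg_post = Tg_base + delta_Tg
= 44 + 4.2
= 48.2 C

48.2


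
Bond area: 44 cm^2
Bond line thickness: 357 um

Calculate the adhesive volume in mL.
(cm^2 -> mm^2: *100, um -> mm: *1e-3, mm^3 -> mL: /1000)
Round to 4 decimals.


V = 44*100 * 357*1e-3 / 1000
= 1.5708 mL

1.5708


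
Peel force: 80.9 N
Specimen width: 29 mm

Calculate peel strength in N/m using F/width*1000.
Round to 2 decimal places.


Peel strength = 80.9 / 29 * 1000 = 2789.66 N/m

2789.66


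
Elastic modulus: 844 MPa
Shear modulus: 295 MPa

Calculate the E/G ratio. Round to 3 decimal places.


E / G = 844 / 295 = 2.861

2.861


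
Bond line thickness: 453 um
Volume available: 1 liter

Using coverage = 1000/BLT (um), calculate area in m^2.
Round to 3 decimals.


1 L = 1e6 mm^3, thickness = 453 um = 0.453 mm
Area = 1e6 / 0.453 mm^2 = (1e6 / 0.453) / 1e6 m^2 = 1000 / 453 m^2
= 2.208 m^2

2.208


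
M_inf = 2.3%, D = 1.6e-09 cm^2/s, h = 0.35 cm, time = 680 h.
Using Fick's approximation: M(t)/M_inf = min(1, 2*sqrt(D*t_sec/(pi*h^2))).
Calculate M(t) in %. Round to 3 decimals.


t = 2448000 s
ratio = min(1, 2*sqrt(1.6e-09*2448000/(pi*0.1225)))
= 0.201768
M(t) = 2.3 * 0.201768 = 0.464%

0.464


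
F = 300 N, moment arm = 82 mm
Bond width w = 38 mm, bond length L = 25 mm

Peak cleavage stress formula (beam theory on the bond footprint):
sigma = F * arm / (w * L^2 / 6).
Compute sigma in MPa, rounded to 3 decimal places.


sigma = (300 * 82) / (38 * 625 / 6)
= 24600 * 6 / 23750
= 147600 / 23750
= 6.215 MPa

6.215


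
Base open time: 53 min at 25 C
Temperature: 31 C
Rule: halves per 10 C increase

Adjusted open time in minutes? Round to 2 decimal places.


Acceleration = 2^((31-25)/10) = 1.5157
Open time = 53 / 1.5157 = 34.97 min

34.97


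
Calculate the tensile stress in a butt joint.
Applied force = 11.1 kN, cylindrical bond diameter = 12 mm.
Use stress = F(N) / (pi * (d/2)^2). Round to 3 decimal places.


A = pi * 6.0^2 = 113.0973 mm^2
sigma = 11100.0 / 113.0973 = 98.146 MPa

98.146


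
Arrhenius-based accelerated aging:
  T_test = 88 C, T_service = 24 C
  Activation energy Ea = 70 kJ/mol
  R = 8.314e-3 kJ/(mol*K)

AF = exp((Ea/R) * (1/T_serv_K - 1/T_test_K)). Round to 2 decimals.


T_test_K = 361.15, T_serv_K = 297.15
AF = exp((70/8.314e-3) * (1/297.15 - 1/361.15))
= 151.59

151.59


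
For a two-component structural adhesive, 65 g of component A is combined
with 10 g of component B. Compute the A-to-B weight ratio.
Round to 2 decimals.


Weight ratio A:B = 65 / 10
= 6.50

6.50


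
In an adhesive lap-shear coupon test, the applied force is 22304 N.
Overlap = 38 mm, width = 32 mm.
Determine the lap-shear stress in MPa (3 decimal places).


stress = F / (overlap * width)
= 22304 / (38 * 32)
= 18.342 MPa

18.342


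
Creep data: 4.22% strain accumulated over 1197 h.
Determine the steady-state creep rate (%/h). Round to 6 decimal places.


Rate = 4.22 / 1197 = 0.003525 %/h

0.003525


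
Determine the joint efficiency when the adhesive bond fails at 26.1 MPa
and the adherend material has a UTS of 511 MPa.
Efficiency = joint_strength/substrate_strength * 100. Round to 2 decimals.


Joint efficiency = 26.1 / 511 * 100
= 5.11%

5.11


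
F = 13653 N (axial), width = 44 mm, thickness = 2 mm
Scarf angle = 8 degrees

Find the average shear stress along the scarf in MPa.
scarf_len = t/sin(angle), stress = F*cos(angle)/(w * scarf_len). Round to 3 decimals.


scarf_len = 2/sin(8 deg) = 14.3706
cos(8 deg) = 0.990268
stress = 13653*0.990268/(44*14.3706) = 21.382 MPa

21.382


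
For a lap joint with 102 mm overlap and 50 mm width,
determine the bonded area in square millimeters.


Area = 102 * 50 = 5100 mm^2

5100


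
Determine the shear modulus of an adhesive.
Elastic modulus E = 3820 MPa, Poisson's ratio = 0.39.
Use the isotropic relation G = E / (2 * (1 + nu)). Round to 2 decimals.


G = 3820 / (2*(1+0.39)) = 3820 / 2.78
= 1374.10 MPa

1374.10


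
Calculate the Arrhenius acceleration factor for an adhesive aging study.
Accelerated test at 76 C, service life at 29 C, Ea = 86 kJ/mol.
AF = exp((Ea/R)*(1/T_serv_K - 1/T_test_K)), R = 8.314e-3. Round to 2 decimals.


T_test = 349.15 K, T_serv = 302.15 K
Ea/R = 86 / 0.008314 = 10344.00
AF = exp(10344.00 * (1/302.15 - 1/349.15))
= 100.33

100.33


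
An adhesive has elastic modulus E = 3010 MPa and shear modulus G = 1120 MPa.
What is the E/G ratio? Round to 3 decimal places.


E/G = 3010 / 1120 = 2.688

2.688


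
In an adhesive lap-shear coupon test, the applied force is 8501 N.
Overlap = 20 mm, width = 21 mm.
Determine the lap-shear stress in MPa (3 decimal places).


stress = F / (overlap * width)
= 8501 / (20 * 21)
= 20.240 MPa

20.240


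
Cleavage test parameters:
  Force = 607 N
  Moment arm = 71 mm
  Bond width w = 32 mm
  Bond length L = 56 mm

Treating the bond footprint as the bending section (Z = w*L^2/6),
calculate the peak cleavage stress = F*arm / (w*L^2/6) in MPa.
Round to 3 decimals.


M = 607 * 71 = 43097 N*mm
Z = 32 * 56^2 / 6 = 100352 / 6 mm^3
sigma = M / Z = 6 * 43097 / 100352 = 258582 / 100352
= 2.577 MPa

2.577


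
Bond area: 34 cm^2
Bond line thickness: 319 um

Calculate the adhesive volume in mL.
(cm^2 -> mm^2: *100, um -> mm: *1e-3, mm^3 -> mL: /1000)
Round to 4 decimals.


V = 34*100 * 319*1e-3 / 1000
= 1.0846 mL

1.0846


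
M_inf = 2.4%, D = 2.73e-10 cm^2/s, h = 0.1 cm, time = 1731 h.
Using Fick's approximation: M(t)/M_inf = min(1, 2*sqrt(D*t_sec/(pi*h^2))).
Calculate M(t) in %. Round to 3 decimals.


t = 6231600 s
ratio = min(1, 2*sqrt(2.73e-10*6231600/(pi*0.0100)))
= 0.465410
M(t) = 2.4 * 0.465410 = 1.117%

1.117


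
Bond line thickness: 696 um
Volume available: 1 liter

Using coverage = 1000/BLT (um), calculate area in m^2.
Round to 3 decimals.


1 L = 1e6 mm^3, thickness = 696 um = 0.696 mm
Area = 1e6 / 0.696 mm^2 = (1e6 / 0.696) / 1e6 m^2 = 1000 / 696 m^2
= 1.437 m^2

1.437


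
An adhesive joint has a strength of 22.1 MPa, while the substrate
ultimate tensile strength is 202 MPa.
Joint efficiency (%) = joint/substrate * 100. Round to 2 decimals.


Efficiency = 22.1 / 202 * 100
= 10.94%

10.94


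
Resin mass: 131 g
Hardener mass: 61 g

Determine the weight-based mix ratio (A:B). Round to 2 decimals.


Ratio = 131 / 61 = 2.15

2.15


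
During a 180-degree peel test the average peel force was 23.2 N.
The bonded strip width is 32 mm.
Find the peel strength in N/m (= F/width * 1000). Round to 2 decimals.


Peel strength = F/width * 1000
= 23.2 / 32 * 1000
= 725.00 N/m

725.00


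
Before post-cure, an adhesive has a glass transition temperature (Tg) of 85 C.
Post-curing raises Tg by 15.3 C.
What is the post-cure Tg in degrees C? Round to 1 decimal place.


Tg_post = Tg_base + delta_Tg
= 85 + 15.3
= 100.3 C

100.3


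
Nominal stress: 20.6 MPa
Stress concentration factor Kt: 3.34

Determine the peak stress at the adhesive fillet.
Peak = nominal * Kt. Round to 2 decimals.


Peak stress = 20.6 * 3.34
= 68.80 MPa

68.80


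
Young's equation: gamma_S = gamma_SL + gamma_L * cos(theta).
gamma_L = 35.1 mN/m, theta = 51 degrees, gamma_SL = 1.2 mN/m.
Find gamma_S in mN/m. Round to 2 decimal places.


cos(51 deg) = 0.629320
gamma_S = 1.2 + 35.1 * 0.629320
= 23.29 mN/m

23.29


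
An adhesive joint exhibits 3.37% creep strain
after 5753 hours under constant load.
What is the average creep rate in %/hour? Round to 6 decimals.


Creep rate = strain / time
= 3.37 / 5753
= 0.000586 %/h

0.000586


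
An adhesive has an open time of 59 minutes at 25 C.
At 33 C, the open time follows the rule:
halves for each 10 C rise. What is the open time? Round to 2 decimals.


Factor = 2^((33-25)/10) = 1.7411
Open time = 59 / 1.7411 = 33.89 min

33.89


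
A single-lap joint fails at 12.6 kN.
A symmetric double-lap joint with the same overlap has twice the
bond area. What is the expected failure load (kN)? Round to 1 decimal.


Double-lap load = 2 * 12.6 = 25.2 kN

25.2


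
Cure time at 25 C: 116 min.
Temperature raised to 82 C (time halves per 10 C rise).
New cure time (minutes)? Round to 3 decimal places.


Acceleration factor = 2^(57/10) = 51.9842
New time = 116 / 51.9842 = 2.231 min

2.231


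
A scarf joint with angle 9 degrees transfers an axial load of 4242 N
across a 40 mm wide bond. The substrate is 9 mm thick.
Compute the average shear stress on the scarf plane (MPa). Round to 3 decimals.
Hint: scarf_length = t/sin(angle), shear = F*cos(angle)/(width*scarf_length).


scarf_length = 9 / sin(9 deg) = 57.5321 mm
cos(9 deg) = 0.987688
shear stress = 4242 * 0.987688 / (40 * 57.5321)
= 1.821 MPa

1.821


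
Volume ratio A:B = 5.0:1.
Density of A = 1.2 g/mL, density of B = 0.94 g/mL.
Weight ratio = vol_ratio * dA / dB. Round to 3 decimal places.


Wt ratio = 5.0 * 1.2 / 0.94
= 6.383

6.383


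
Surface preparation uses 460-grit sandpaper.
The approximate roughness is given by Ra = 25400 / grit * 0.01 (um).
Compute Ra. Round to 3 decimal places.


Ra = 25400 / 460 * 0.01
= 254 / 460
= 0.552 um

0.552


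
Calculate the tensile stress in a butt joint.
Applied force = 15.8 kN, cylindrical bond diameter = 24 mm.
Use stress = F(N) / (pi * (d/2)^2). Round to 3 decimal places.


A = pi * 12.0^2 = 452.3893 mm^2
sigma = 15800.0 / 452.3893 = 34.926 MPa

34.926


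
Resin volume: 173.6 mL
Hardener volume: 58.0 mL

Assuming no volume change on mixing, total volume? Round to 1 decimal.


V_total = 173.6 + 58.0 = 231.6 mL

231.6


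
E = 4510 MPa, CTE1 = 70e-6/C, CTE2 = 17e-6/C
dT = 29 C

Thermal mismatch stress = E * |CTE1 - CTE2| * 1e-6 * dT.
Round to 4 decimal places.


= 4510 * 53e-6 * 29
= 6.9319 MPa

6.9319


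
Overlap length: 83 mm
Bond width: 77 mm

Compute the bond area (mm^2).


Bond area = 83 * 77 = 6391 mm^2

6391


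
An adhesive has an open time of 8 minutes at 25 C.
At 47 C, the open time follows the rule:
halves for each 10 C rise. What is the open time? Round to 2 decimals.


Factor = 2^((47-25)/10) = 4.5948
Open time = 8 / 4.5948 = 1.74 min

1.74


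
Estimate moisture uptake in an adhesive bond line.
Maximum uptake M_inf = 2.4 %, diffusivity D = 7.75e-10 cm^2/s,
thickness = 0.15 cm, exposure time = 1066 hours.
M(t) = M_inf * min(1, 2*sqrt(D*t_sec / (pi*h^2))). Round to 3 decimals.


Convert time: 1066 h = 3837600 s
ratio = min(1, 2*sqrt(7.75e-10*3837600/(pi*0.15^2)))
= 0.410246
M(t) = 2.4 * 0.410246 = 0.985%

0.985


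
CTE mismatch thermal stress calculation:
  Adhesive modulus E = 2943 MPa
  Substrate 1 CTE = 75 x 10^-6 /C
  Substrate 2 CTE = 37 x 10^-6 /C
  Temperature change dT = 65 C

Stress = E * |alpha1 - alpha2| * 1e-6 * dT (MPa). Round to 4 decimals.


delta_alpha = |75 - 37| = 38 x 10^-6/C
Stress = 2943 * 38e-6 * 65
= 7.2692 MPa

7.2692


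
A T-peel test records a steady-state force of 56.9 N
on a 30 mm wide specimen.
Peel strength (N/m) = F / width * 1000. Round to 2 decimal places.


Peel strength = 56.9 / 30 * 1000
= 1896.67 N/m

1896.67


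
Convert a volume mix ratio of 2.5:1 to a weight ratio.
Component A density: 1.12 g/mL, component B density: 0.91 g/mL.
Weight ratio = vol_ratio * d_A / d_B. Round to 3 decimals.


= 2.5 * 1.12 / 0.91 = 3.077

3.077


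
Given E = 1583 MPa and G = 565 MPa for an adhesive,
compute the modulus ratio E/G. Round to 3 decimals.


E/G ratio = 1583 / 565 = 2.802

2.802


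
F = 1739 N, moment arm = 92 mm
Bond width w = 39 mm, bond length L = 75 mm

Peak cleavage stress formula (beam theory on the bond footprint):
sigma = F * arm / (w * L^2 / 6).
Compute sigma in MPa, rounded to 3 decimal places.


sigma = (1739 * 92) / (39 * 5625 / 6)
= 159988 * 6 / 219375
= 959928 / 219375
= 4.376 MPa

4.376


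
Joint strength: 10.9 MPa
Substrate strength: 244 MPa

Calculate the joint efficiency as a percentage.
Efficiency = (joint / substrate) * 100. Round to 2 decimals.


Efficiency = (10.9 / 244) * 100 = 4.47%

4.47
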